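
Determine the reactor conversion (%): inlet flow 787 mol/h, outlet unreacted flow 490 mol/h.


X = (F_in - F_out) / F_in * 100
Moles reacted = 787 - 490 = 297
X = 297 / 787 * 100
= 0.3774 * 100
= 37.74 %

37.74 %


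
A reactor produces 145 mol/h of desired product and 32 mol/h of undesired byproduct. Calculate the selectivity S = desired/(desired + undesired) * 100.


Selectivity = desired / (desired + undesired) * 100
Total products = 145 + 32 = 177 mol/h
S = 145 / 177 * 100
= 0.8192 * 100
= 81.92 %

81.92 %


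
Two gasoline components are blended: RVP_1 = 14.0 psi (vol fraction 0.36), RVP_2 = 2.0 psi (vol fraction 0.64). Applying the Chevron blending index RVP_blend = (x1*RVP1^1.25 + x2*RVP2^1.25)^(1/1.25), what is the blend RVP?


Chevron index: RVP_blend = (sum xi*RVPi^1.25)^(1/1.25)
RVP^1.25 terms: 0.36 * 14.0^1.25 + 0.64 * 2.0^1.25 = 11.2712
RVP_blend = 11.2712^(1/1.25) = 6.943

6.943 psi


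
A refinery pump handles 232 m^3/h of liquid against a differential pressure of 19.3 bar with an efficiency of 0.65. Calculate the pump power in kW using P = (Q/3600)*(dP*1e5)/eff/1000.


Q = 232 / 3600 = 0.0644444 m^3/s
P = 0.0644444 * (19.3 * 1e5) / 0.65 / 1000 = 191.4

191.4 kW


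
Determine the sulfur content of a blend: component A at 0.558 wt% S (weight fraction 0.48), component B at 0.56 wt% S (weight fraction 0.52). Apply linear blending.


Linear sulfur blending: S_blend = x1*S1 + x2*S2
Contribution 1: 0.48 * 0.558 = 0.26784 wt%
Contribution 2: 0.52 * 0.56 = 0.2912 wt%
S_blend = 0.26784 + 0.2912 = 0.55904

0.55904 wt%


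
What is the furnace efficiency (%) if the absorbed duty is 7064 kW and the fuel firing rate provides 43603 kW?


Furnace efficiency = Q_absorbed / Q_fuel * 100
= 7064 / 43603 * 100 = 16.20

16.20 %


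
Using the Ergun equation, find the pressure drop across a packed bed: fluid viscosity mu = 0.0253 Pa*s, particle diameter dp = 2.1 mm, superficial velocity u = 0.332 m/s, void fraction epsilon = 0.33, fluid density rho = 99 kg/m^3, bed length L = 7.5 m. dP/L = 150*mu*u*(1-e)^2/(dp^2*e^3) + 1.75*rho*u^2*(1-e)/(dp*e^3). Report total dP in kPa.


dp = 2.1 mm = 0.0021 m
Viscous term = 150*0.0253*0.332*(1-0.33)^2 / (0.0021^2*0.33^3) = 3568770
Inertial term = 1.75*99*0.332^2*(1-0.33) / (0.0021*0.33^3) = 169536
dP/L = 3568770 + 169536 = 3738310 Pa/m
dP = 3738310 * 7.5 / 1000 = 28040 kPa

28040 kPa


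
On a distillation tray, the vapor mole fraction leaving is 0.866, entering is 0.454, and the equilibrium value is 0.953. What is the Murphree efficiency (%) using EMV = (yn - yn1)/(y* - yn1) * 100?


Murphree vapor efficiency: EMV = (y_n - y_(n-1)) / (y*_n - y_(n-1)) * 100
EMV = (0.866 - 0.454) / (0.953 - 0.454) * 100 = 0.412 / 0.499 * 100 = 82.57

82.57 %


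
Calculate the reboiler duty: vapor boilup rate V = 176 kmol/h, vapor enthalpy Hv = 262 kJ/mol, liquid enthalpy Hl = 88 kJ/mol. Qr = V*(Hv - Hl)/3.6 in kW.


Qr = 176 * (262 - 88) / 3.6 = 176 * 174 / 3.6 = 8507

8507 kW


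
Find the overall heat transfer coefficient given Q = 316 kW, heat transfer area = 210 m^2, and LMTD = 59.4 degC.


From Q = U*A*LMTD, U = Q / (A * LMTD)
U = 316 / (210 * 59.4) = 316 / 12474 = 0.02533

0.02533 kW/(m^2*K)


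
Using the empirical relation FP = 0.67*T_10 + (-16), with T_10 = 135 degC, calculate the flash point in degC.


FP = 0.67 * 135 + (-16) = 74.45

74.45 degC


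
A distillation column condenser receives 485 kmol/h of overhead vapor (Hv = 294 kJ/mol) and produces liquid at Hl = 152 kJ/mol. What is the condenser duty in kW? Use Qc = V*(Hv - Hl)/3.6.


Qc = 485 * (294 - 152) / 3.6 = 485 * 142 / 3.6 = 19130

19130 kW


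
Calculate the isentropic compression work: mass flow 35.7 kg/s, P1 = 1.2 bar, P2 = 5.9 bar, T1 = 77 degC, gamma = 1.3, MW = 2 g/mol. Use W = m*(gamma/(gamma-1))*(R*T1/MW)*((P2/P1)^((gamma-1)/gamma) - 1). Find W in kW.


Isentropic work: W = m*(gamma/(gamma-1))*(R*T1/MW)*((P2/P1)^((gamma-1)/gamma) - 1)
T1 = 77 + 273.15 = 350.15 K
Pressure ratio = 5.9 / 1.2 = 4.91667
Exponent = (1.3 - 1)/1.3 = 0.230769
(P2/P1)^exp - 1 = 4.91667^0.230769 - 1 = 0.444163
W = 35.7 * 1.3 / 0.3 * 8.314 * 350.15 / 2 * 0.444163 = 100000

100000 kW


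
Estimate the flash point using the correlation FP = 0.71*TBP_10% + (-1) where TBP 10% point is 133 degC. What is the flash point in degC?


FP = 0.71 * 133 + (-1) = 93.43

93.43 degC


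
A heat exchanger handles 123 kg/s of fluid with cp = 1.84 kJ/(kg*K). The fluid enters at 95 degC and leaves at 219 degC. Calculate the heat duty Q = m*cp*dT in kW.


Q = m_dot * cp * delta_T
delta_T = 219 - 95 = 124 K
Q = 123 * 1.84 * 124
= 226.32 * 124
= 28063.68 kW

28063.68 kW


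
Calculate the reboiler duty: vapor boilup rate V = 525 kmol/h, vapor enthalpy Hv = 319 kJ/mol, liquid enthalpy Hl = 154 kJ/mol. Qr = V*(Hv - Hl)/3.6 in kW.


Qr = 525 * (319 - 154) / 3.6 = 525 * 165 / 3.6 = 24060

24060 kW


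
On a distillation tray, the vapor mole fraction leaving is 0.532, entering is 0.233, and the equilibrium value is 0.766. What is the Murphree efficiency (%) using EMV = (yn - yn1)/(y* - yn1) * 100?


Murphree vapor efficiency: EMV = (y_n - y_(n-1)) / (y*_n - y_(n-1)) * 100
EMV = (0.532 - 0.233) / (0.766 - 0.233) * 100 = 0.299 / 0.533 * 100 = 56.10

56.10 %


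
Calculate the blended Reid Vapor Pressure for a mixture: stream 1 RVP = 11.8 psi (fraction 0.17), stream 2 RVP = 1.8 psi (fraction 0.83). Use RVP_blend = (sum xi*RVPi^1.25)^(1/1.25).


Chevron index: RVP_blend = (sum xi*RVPi^1.25)^(1/1.25)
RVP^1.25 terms: 0.17 * 11.8^1.25 + 0.83 * 1.8^1.25 = 5.44842
RVP_blend = 5.44842^(1/1.25) = 3.882

3.882 psi


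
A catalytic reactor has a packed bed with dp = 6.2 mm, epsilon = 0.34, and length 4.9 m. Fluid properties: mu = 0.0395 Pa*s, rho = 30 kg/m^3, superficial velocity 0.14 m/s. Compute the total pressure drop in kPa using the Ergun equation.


dp = 6.2 mm = 0.0062 m
Viscous term = 150*0.0395*0.14*(1-0.34)^2 / (0.0062^2*0.34^3) = 239158
Inertial term = 1.75*30*0.14^2*(1-0.34) / (0.0062*0.34^3) = 2786.96
dP/L = 239158 + 2786.96 = 241945 Pa/m
dP = 241945 * 4.9 / 1000 = 1186 kPa

1186 kPa


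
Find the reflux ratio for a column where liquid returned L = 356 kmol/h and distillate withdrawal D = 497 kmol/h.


Reflux ratio definition: R = L / D (liquid returned / distillate withdrawn)
L = 356 kmol/h, D = 497 kmol/h
R = 356 / 497 = 0.7163

0.7163


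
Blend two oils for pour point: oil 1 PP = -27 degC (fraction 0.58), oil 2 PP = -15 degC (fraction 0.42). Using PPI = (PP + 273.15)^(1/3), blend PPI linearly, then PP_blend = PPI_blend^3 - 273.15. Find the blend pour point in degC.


PPI_1 = (-27 + 273.15)^(1/3) = 6.2671
PPI_2 = (-15 + 273.15)^(1/3) = 6.36733
PPI_blend = 0.58 * 6.2671 + 0.42 * 6.36733 = 6.309197
PP_blend = 6.309197^3 - 273.15 = 251.1437 - 273.15 = -22.01

-22.01 degC


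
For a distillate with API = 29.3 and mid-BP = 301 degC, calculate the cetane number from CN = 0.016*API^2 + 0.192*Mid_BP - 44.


CN = 0.016 * 29.3^2 + 0.192 * 301 - 44
CN = 13.73584 + 57.792 - 44 = 27.52784

27.52784


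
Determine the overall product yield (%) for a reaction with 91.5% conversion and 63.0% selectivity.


Overall yield = conversion (%) * selectivity (%) / 100
Conversion = 91.5%, Selectivity = 63.0%
Y = 91.5 * 63.0 / 100
= 57.645 %

57.645 %


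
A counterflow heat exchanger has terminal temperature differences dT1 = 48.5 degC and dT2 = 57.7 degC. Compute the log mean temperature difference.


LMTD = (dT1 - dT2) / ln(dT1/dT2)
= (48.5 - 57.7) / ln(48.5 / 57.7) = -9.2 / -0.173693 = 52.97

52.97 degC


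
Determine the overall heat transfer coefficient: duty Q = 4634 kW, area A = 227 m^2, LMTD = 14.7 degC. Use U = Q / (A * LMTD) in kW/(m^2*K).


From Q = U*A*LMTD, U = Q / (A * LMTD)
U = 4634 / (227 * 14.7) = 4634 / 3336.9 = 1.389

1.389 kW/(m^2*K)


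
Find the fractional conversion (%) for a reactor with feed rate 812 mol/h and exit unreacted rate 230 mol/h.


X = (F_in - F_out) / F_in * 100
Moles reacted = 812 - 230 = 582
X = 582 / 812 * 100
= 0.7167 * 100
= 71.67 %

71.67 %


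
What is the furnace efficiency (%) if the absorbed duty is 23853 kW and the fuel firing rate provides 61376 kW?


Furnace efficiency = Q_absorbed / Q_fuel * 100
= 23853 / 61376 * 100 = 38.86

38.86 %


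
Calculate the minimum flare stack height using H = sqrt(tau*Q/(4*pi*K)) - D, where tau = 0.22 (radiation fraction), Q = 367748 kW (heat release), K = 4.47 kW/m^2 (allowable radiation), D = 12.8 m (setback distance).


tau*Q/(4*pi*K) = 0.22 * 367748 / (4 * pi * 4.47) = 1440.31
sqrt(1440.31) = 37.9514
H = 37.9514 - 12.8 = 25.15

25.15 m


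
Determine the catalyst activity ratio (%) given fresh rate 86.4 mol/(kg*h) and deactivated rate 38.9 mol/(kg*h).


Activity (%) = (rate_used / rate_fresh) * 100
rate_used = 38.9, rate_fresh = 86.4
= (38.9 / 86.4) * 100
= 0.4502 * 100 = 45.02

45.02 %


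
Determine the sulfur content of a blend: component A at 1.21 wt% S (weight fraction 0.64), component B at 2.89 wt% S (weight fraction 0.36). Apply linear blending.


Linear sulfur blending: S_blend = x1*S1 + x2*S2
Contribution 1: 0.64 * 1.21 = 0.7744 wt%
Contribution 2: 0.36 * 2.89 = 1.0404 wt%
S_blend = 0.7744 + 1.0404 = 1.8148

1.8148 wt%


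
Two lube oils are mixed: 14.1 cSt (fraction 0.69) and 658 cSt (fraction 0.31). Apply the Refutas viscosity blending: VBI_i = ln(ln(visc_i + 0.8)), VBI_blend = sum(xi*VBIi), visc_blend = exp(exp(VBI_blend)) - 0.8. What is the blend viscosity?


Refutas method: VBN_i = 14.534*ln(ln(visc_i + 0.8)) + 10.975, blended linearly by mass fraction; since VBN is linear in VBI_i = ln(ln(visc_i + 0.8)) and the fractions sum to 1, blend VBI directly: visc = exp(exp(VBI_blend)) - 0.8
VBI_1 = ln(ln(14.1 + 0.8)) = 0.993756
VBI_2 = ln(ln(658 + 0.8)) = 1.87033
VBI_blend = 0.69 * 0.993756 + 0.31 * 1.87033 = 1.26549
visc_blend = exp(exp(1.26549)) - 0.8 = 33.83

33.83 cSt


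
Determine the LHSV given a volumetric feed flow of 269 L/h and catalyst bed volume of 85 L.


LHSV = volumetric feed rate / catalyst volume
= 269 L/h / 85 L
= 3.165 h^-1

3.165 h^-1


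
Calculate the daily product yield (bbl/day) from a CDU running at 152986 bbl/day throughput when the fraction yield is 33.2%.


Crude throughput = 152986 bbl/day
Fraction yield = 33.2%
yield = throughput * fraction / 100
yield = 152986 * 33.2 / 100 = 50791.352

50791.352 bbl/day


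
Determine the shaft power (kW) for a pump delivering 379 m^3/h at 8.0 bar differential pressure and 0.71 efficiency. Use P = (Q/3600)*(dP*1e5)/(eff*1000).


Q = 379 / 3600 = 0.105278 m^3/s
P = 0.105278 * (8.0 * 1e5) / 0.71 / 1000 = 118.6

118.6 kW


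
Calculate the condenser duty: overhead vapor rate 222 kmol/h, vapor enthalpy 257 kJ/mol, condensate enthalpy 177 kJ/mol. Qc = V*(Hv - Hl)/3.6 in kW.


Qc = 222 * (257 - 177) / 3.6 = 222 * 80 / 3.6 = 4933

4933 kW


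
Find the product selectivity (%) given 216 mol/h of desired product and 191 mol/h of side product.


Selectivity = desired / (desired + undesired) * 100
Total products = 216 + 191 = 407 mol/h
S = 216 / 407 * 100
= 0.5307 * 100
= 53.07 %

53.07 %


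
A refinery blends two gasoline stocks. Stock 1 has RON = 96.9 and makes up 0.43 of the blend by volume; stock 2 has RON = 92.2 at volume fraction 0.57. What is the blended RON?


Linear blending: RON_blend = sum(vi * RONi)
Contribution 1: 0.43 * 96.9 = 41.667
Contribution 2: 0.57 * 92.2 = 52.554
RON_blend = 41.667 + 52.554 = 94.221

94.221


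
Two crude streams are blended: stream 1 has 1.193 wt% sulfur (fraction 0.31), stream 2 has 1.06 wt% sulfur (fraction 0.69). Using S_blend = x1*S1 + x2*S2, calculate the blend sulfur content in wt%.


Linear sulfur blending: S_blend = x1*S1 + x2*S2
Contribution 1: 0.31 * 1.193 = 0.36983 wt%
Contribution 2: 0.69 * 1.06 = 0.7314 wt%
S_blend = 0.36983 + 0.7314 = 1.10123

1.10123 wt%


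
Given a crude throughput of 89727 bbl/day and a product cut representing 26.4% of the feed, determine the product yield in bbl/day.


Crude throughput = 89727 bbl/day
Fraction yield = 26.4%
yield = throughput * fraction / 100
yield = 89727 * 26.4 / 100 = 23687.928

23687.928 bbl/day


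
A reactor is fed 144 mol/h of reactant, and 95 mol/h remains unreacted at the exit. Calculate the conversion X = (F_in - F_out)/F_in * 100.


X = (F_in - F_out) / F_in * 100
Moles reacted = 144 - 95 = 49
X = 49 / 144 * 100
= 0.3403 * 100
= 34.03 %

34.03 %


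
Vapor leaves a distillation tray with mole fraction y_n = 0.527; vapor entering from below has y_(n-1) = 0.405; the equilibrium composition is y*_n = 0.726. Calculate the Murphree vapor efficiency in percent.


Murphree vapor efficiency: EMV = (y_n - y_(n-1)) / (y*_n - y_(n-1)) * 100
EMV = (0.527 - 0.405) / (0.726 - 0.405) * 100 = 0.122 / 0.321 * 100 = 38.01

38.01 %


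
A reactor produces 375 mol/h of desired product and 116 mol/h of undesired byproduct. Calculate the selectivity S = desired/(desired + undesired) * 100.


Selectivity = desired / (desired + undesired) * 100
Total products = 375 + 116 = 491 mol/h
S = 375 / 491 * 100
= 0.7637 * 100
= 76.37 %

76.37 %


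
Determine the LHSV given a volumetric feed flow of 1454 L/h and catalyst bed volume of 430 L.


LHSV = volumetric feed rate / catalyst volume
= 1454 L/h / 430 L
= 3.381 h^-1

3.381 h^-1


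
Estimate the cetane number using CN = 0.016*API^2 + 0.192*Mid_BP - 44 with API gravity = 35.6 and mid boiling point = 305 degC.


CN = 0.016 * 35.6^2 + 0.192 * 305 - 44
CN = 20.27776 + 58.56 - 44 = 34.83776

34.83776


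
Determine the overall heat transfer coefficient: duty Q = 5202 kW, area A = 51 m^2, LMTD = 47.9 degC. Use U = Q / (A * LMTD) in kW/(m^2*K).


From Q = U*A*LMTD, U = Q / (A * LMTD)
U = 5202 / (51 * 47.9) = 5202 / 2442.9 = 2.129

2.129 kW/(m^2*K)


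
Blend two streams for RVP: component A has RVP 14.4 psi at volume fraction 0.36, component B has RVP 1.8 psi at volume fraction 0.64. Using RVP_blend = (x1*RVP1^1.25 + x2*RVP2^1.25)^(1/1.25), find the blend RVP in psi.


Chevron index: RVP_blend = (sum xi*RVPi^1.25)^(1/1.25)
RVP^1.25 terms: 0.36 * 14.4^1.25 + 0.64 * 1.8^1.25 = 11.4328
RVP_blend = 11.4328^(1/1.25) = 7.023

7.023 psi


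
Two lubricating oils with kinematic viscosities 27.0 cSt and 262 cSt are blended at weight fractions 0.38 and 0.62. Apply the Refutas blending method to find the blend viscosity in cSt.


Refutas method: VBN_i = 14.534*ln(ln(visc_i + 0.8)) + 10.975, blended linearly by mass fraction; since VBN is linear in VBI_i = ln(ln(visc_i + 0.8)) and the fractions sum to 1, blend VBI directly: visc = exp(exp(VBI_blend)) - 0.8
VBI_1 = ln(ln(27.0 + 0.8)) = 1.20148
VBI_2 = ln(ln(262 + 0.8)) = 1.71765
VBI_blend = 0.38 * 1.20148 + 0.62 * 1.71765 = 1.52151
visc_blend = exp(exp(1.52151)) - 0.8 = 96.63

96.63 cSt


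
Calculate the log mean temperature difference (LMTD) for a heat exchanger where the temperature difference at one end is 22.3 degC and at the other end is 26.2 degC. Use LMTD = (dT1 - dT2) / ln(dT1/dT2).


LMTD = (dT1 - dT2) / ln(dT1/dT2)
= (22.3 - 26.2) / ln(22.3 / 26.2) = -3.9 / -0.161173 = 24.20

24.20 degC


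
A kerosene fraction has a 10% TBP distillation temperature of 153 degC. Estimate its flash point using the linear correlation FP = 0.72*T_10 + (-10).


FP = 0.72 * 153 + (-10) = 100.16

100.16 degC


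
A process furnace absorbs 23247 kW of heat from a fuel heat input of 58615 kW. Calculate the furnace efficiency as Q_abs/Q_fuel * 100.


Furnace efficiency = Q_absorbed / Q_fuel * 100
= 23247 / 58615 * 100 = 39.66

39.66 %


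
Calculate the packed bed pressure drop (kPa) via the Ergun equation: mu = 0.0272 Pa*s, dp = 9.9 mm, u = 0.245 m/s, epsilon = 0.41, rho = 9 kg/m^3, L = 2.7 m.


dp = 9.9 mm = 0.0099 m
Viscous term = 150*0.0272*0.245*(1-0.41)^2 / (0.0099^2*0.41^3) = 51512
Inertial term = 1.75*9*0.245^2*(1-0.41) / (0.0099*0.41^3) = 817.482
dP/L = 51512 + 817.482 = 52329.5 Pa/m
dP = 52329.5 * 2.7 / 1000 = 141.3 kPa

141.3 kPa


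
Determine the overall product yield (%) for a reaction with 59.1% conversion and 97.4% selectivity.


Overall yield = conversion (%) * selectivity (%) / 100
Conversion = 59.1%, Selectivity = 97.4%
Y = 59.1 * 97.4 / 100
= 57.5634 %

57.5634 %


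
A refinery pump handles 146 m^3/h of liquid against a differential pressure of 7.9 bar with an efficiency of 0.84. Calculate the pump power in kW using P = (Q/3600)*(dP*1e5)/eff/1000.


Q = 146 / 3600 = 0.0405556 m^3/s
P = 0.0405556 * (7.9 * 1e5) / 0.84 / 1000 = 38.14

38.14 kW


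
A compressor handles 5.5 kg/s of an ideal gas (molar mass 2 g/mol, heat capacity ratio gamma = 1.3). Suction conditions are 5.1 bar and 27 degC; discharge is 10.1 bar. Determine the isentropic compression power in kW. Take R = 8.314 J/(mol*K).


Isentropic work: W = m*(gamma/(gamma-1))*(R*T1/MW)*((P2/P1)^((gamma-1)/gamma) - 1)
T1 = 27 + 273.15 = 300.15 K
Pressure ratio = 10.1 / 5.1 = 1.98039
Exponent = (1.3 - 1)/1.3 = 0.230769
(P2/P1)^exp - 1 = 1.98039^0.230769 - 1 = 0.170795
W = 5.5 * 1.3 / 0.3 * 8.314 * 300.15 / 2 * 0.170795 = 5079

5079 kW


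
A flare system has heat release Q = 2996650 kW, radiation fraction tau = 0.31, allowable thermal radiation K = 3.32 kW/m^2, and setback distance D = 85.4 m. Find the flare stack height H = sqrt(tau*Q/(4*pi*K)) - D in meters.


tau*Q/(4*pi*K) = 0.31 * 2996650 / (4 * pi * 3.32) = 22266.4
sqrt(22266.4) = 149.219
H = 149.219 - 85.4 = 63.82

63.82 m


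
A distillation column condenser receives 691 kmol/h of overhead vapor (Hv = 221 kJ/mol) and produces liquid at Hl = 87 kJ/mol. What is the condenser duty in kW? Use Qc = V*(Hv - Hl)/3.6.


Qc = 691 * (221 - 87) / 3.6 = 691 * 134 / 3.6 = 25720

25720 kW


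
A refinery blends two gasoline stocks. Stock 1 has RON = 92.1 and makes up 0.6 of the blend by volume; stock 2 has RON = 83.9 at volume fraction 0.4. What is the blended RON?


Linear blending: RON_blend = sum(vi * RONi)
Contribution 1: 0.6 * 92.1 = 55.26
Contribution 2: 0.4 * 83.9 = 33.56
RON_blend = 55.26 + 33.56 = 88.82

88.82


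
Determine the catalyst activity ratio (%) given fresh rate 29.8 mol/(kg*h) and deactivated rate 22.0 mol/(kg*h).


Activity (%) = (rate_used / rate_fresh) * 100
rate_used = 22.0, rate_fresh = 29.8
= (22.0 / 29.8) * 100
= 0.7383 * 100 = 73.83

73.83 %


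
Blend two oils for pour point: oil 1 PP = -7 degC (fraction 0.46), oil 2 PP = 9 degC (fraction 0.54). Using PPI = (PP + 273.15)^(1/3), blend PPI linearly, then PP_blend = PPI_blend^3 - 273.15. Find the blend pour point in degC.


PPI_1 = (-7 + 273.15)^(1/3) = 6.432436
PPI_2 = (9 + 273.15)^(1/3) = 6.558835
PPI_blend = 0.46 * 6.432436 + 0.54 * 6.558835 = 6.500691
PP_blend = 6.500691^3 - 273.15 = 274.7126 - 273.15 = 1.56

1.56 degC


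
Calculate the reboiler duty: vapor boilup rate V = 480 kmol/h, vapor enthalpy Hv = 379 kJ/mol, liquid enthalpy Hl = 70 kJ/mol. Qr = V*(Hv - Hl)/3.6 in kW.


Qr = 480 * (379 - 70) / 3.6 = 480 * 309 / 3.6 = 41200

41200 kW


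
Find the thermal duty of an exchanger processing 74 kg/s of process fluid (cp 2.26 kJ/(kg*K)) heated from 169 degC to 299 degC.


Q = m_dot * cp * delta_T
delta_T = 299 - 169 = 130 K
Q = 74 * 2.26 * 130
= 167.24 * 130
= 21741.2 kW

21741.2 kW


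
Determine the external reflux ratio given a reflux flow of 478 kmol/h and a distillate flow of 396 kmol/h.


Reflux ratio definition: R = L / D (liquid returned / distillate withdrawn)
L = 478 kmol/h, D = 396 kmol/h
R = 478 / 396 = 1.207

1.207


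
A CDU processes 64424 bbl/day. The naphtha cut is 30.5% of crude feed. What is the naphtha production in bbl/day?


Crude throughput = 64424 bbl/day
Fraction yield = 30.5%
yield = throughput * fraction / 100
yield = 64424 * 30.5 / 100 = 19649.32

19649.32 bbl/day


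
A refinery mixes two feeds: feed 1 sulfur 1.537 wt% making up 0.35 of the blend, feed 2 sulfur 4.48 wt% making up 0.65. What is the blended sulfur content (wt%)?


Linear sulfur blending: S_blend = x1*S1 + x2*S2
Contribution 1: 0.35 * 1.537 = 0.53795 wt%
Contribution 2: 0.65 * 4.48 = 2.912 wt%
S_blend = 0.53795 + 2.912 = 3.44995

3.44995 wt%


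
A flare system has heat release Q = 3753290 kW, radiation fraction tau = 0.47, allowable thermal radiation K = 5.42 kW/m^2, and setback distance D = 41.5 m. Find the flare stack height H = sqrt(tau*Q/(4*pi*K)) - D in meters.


tau*Q/(4*pi*K) = 0.47 * 3753290 / (4 * pi * 5.42) = 25900.1
sqrt(25900.1) = 160.935
H = 160.935 - 41.5 = 119.4

119.4 m


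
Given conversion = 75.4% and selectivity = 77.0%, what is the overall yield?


Overall yield = conversion (%) * selectivity (%) / 100
Conversion = 75.4%, Selectivity = 77.0%
Y = 75.4 * 77.0 / 100
= 58.058 %

58.058 %


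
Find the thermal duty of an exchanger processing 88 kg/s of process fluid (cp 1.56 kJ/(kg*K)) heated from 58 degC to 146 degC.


Q = m_dot * cp * delta_T
delta_T = 146 - 58 = 88 K
Q = 88 * 1.56 * 88
= 137.28 * 88
= 12080.64 kW

12080.64 kW


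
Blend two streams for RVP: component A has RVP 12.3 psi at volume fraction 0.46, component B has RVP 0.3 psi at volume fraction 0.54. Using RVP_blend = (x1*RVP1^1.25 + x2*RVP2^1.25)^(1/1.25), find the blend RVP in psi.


Chevron index: RVP_blend = (sum xi*RVPi^1.25)^(1/1.25)
RVP^1.25 terms: 0.46 * 12.3^1.25 + 0.54 * 0.3^1.25 = 10.7158
RVP_blend = 10.7158^(1/1.25) = 6.668

6.668 psi


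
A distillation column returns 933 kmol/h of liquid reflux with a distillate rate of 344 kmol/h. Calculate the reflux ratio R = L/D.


Reflux ratio definition: R = L / D (liquid returned / distillate withdrawn)
L = 933 kmol/h, D = 344 kmol/h
R = 933 / 344 = 2.712

2.712


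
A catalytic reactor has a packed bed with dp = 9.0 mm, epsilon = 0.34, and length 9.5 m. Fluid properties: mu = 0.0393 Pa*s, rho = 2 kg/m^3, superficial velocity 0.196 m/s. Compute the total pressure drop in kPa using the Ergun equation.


dp = 9.0 mm = 0.009 m
Viscous term = 150*0.0393*0.196*(1-0.34)^2 / (0.009^2*0.34^3) = 158091
Inertial term = 1.75*2*0.196^2*(1-0.34) / (0.009*0.34^3) = 250.868
dP/L = 158091 + 250.868 = 158342 Pa/m
dP = 158342 * 9.5 / 1000 = 1504 kPa

1504 kPa


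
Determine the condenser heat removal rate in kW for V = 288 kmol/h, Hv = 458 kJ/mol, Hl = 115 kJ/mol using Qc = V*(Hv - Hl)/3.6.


Qc = 288 * (458 - 115) / 3.6 = 288 * 343 / 3.6 = 27440

27440 kW


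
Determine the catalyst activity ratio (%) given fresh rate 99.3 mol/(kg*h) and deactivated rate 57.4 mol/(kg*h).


Activity (%) = (rate_used / rate_fresh) * 100
rate_used = 57.4, rate_fresh = 99.3
= (57.4 / 99.3) * 100
= 0.5780 * 100 = 57.80

57.80 %


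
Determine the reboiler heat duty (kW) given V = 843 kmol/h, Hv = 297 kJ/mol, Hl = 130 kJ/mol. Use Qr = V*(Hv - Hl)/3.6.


Qr = 843 * (297 - 130) / 3.6 = 843 * 167 / 3.6 = 39110

39110 kW


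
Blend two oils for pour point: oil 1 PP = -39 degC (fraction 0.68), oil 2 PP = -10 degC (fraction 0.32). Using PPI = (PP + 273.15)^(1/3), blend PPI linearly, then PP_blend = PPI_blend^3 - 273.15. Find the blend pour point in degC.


PPI_1 = (-39 + 273.15)^(1/3) = 6.163557
PPI_2 = (-10 + 273.15)^(1/3) = 6.408176
PPI_blend = 0.68 * 6.163557 + 0.32 * 6.408176 = 6.241835
PP_blend = 6.241835^3 - 273.15 = 243.185 - 273.15 = -29.96

-29.96 degC


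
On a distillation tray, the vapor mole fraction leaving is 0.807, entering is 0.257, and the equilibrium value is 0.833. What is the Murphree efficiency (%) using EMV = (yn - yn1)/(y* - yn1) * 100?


Murphree vapor efficiency: EMV = (y_n - y_(n-1)) / (y*_n - y_(n-1)) * 100
EMV = (0.807 - 0.257) / (0.833 - 0.257) * 100 = 0.55 / 0.576 * 100 = 95.49

95.49 %


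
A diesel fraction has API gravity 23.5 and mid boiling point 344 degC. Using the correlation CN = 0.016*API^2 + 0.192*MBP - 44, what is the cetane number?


CN = 0.016 * 23.5^2 + 0.192 * 344 - 44
CN = 8.836 + 66.048 - 44 = 30.884

30.884


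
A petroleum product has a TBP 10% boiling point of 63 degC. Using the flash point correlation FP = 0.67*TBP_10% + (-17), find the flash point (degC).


FP = 0.67 * 63 + (-17) = 25.21

25.21 degC


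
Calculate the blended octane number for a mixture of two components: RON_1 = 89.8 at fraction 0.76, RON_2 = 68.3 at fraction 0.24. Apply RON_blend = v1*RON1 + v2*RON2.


Linear blending: RON_blend = sum(vi * RONi)
Contribution 1: 0.76 * 89.8 = 68.248
Contribution 2: 0.24 * 68.3 = 16.392
RON_blend = 68.248 + 16.392 = 84.64

84.64


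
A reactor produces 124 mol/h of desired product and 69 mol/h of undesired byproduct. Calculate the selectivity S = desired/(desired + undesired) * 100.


Selectivity = desired / (desired + undesired) * 100
Total products = 124 + 69 = 193 mol/h
S = 124 / 193 * 100
= 0.6425 * 100
= 64.25 %

64.25 %


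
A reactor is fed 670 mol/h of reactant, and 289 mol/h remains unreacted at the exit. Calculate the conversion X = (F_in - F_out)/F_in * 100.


X = (F_in - F_out) / F_in * 100
Moles reacted = 670 - 289 = 381
X = 381 / 670 * 100
= 0.5687 * 100
= 56.87 %

56.87 %


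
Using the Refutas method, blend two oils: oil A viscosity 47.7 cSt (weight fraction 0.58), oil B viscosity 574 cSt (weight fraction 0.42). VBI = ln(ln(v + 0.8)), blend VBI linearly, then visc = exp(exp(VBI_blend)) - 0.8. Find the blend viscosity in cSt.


Refutas method: VBN_i = 14.534*ln(ln(visc_i + 0.8)) + 10.975, blended linearly by mass fraction; since VBN is linear in VBI_i = ln(ln(visc_i + 0.8)) and the fractions sum to 1, blend VBI directly: visc = exp(exp(VBI_blend)) - 0.8
VBI_1 = ln(ln(47.7 + 0.8)) = 1.35624
VBI_2 = ln(ln(574 + 0.8)) = 1.84909
VBI_blend = 0.58 * 1.35624 + 0.42 * 1.84909 = 1.56324
visc_blend = exp(exp(1.56324)) - 0.8 = 117.6

117.6 cSt


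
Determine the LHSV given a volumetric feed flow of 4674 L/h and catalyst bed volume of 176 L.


LHSV = volumetric feed rate / catalyst volume
= 4674 L/h / 176 L
= 26.56 h^-1

26.56 h^-1


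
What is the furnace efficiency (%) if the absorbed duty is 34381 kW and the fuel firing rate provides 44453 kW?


Furnace efficiency = Q_absorbed / Q_fuel * 100
= 34381 / 44453 * 100 = 77.34

77.34 %


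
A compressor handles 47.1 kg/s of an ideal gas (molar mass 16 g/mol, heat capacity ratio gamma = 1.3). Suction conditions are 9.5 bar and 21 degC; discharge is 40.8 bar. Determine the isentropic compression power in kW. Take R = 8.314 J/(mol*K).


Isentropic work: W = m*(gamma/(gamma-1))*(R*T1/MW)*((P2/P1)^((gamma-1)/gamma) - 1)
T1 = 21 + 273.15 = 294.15 K
Pressure ratio = 40.8 / 9.5 = 4.29474
Exponent = (1.3 - 1)/1.3 = 0.230769
(P2/P1)^exp - 1 = 4.29474^0.230769 - 1 = 0.399788
W = 47.1 * 1.3 / 0.3 * 8.314 * 294.15 / 16 * 0.399788 = 12470

12470 kW


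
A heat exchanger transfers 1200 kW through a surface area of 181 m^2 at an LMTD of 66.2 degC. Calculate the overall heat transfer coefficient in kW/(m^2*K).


From Q = U*A*LMTD, U = Q / (A * LMTD)
U = 1200 / (181 * 66.2) = 1200 / 11982.2 = 0.1001

0.1001 kW/(m^2*K)


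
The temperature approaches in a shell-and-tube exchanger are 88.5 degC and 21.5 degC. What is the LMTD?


LMTD = (dT1 - dT2) / ln(dT1/dT2)
= (88.5 - 21.5) / ln(88.5 / 21.5) = 67 / 1.41495 = 47.35

47.35 degC


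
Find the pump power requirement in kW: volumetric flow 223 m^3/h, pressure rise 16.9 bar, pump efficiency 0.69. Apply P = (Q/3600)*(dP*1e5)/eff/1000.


Q = 223 / 3600 = 0.0619444 m^3/s
P = 0.0619444 * (16.9 * 1e5) / 0.69 / 1000 = 151.7

151.7 kW


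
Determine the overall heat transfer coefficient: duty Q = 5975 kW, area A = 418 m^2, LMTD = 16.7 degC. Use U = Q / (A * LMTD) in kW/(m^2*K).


From Q = U*A*LMTD, U = Q / (A * LMTD)
U = 5975 / (418 * 16.7) = 5975 / 6980.6 = 0.8559

0.8559 kW/(m^2*K)


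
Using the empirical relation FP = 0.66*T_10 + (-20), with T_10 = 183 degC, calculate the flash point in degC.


FP = 0.66 * 183 + (-20) = 100.78

100.78 degC


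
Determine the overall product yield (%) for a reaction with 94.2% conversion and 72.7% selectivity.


Overall yield = conversion (%) * selectivity (%) / 100
Conversion = 94.2%, Selectivity = 72.7%
Y = 94.2 * 72.7 / 100
= 68.4834 %

68.4834 %


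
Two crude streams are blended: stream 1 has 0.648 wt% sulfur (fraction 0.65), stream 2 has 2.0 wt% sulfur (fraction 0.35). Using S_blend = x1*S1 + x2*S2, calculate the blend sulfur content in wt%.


Linear sulfur blending: S_blend = x1*S1 + x2*S2
Contribution 1: 0.65 * 0.648 = 0.4212 wt%
Contribution 2: 0.35 * 2.0 = 0.7 wt%
S_blend = 0.4212 + 0.7 = 1.1212

1.1212 wt%


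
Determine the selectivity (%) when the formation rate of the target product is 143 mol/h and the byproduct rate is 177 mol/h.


Selectivity = desired / (desired + undesired) * 100
Total products = 143 + 177 = 320 mol/h
S = 143 / 320 * 100
= 0.4469 * 100
= 44.69 %

44.69 %


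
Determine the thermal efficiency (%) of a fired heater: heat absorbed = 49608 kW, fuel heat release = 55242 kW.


Furnace efficiency = Q_absorbed / Q_fuel * 100
= 49608 / 55242 * 100 = 89.80

89.80 %


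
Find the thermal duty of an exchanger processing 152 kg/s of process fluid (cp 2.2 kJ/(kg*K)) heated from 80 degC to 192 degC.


Q = m_dot * cp * delta_T
delta_T = 192 - 80 = 112 K
Q = 152 * 2.2 * 112
= 334.4 * 112
= 37452.8 kW

37452.8 kW


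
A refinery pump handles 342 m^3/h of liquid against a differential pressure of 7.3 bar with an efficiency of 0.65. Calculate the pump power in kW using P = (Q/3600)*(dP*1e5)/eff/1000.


Q = 342 / 3600 = 0.095 m^3/s
P = 0.095 * (7.3 * 1e5) / 0.65 / 1000 = 106.7

106.7 kW


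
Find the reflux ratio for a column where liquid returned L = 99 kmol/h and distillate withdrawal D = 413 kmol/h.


Reflux ratio definition: R = L / D (liquid returned / distillate withdrawn)
L = 99 kmol/h, D = 413 kmol/h
R = 99 / 413 = 0.2397

0.2397


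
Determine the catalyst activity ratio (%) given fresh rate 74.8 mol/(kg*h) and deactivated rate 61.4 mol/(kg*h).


Activity (%) = (rate_used / rate_fresh) * 100
rate_used = 61.4, rate_fresh = 74.8
= (61.4 / 74.8) * 100
= 0.8209 * 100 = 82.09

82.09 %


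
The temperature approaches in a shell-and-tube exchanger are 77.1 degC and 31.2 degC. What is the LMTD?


LMTD = (dT1 - dT2) / ln(dT1/dT2)
= (77.1 - 31.2) / ln(77.1 / 31.2) = 45.9 / 0.904685 = 50.74

50.74 degC


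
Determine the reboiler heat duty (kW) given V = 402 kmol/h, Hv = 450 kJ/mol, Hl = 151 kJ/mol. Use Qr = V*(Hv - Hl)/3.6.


Qr = 402 * (450 - 151) / 3.6 = 402 * 299 / 3.6 = 33390

33390 kW


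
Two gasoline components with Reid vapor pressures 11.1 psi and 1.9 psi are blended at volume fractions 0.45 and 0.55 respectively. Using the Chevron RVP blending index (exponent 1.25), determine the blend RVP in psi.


Chevron index: RVP_blend = (sum xi*RVPi^1.25)^(1/1.25)
RVP^1.25 terms: 0.45 * 11.1^1.25 + 0.55 * 1.9^1.25 = 10.3442
RVP_blend = 10.3442^(1/1.25) = 6.483

6.483 psi


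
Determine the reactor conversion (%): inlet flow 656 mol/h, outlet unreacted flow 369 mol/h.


X = (F_in - F_out) / F_in * 100
Moles reacted = 656 - 369 = 287
X = 287 / 656 * 100
= 0.4375 * 100
= 43.75 %

43.75 %


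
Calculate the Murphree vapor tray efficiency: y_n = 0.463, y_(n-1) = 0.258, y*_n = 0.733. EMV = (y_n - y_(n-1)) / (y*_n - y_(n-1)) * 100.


Murphree vapor efficiency: EMV = (y_n - y_(n-1)) / (y*_n - y_(n-1)) * 100
EMV = (0.463 - 0.258) / (0.733 - 0.258) * 100 = 0.205 / 0.475 * 100 = 43.16

43.16 %


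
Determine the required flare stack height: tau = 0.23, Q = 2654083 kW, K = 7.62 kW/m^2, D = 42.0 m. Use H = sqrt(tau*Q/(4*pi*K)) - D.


tau*Q/(4*pi*K) = 0.23 * 2654083 / (4 * pi * 7.62) = 6374.96
sqrt(6374.96) = 79.8433
H = 79.8433 - 42.0 = 37.84

37.84 m


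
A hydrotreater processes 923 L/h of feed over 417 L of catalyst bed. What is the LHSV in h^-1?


LHSV = volumetric feed rate / catalyst volume
= 923 L/h / 417 L
= 2.213 h^-1

2.213 h^-1


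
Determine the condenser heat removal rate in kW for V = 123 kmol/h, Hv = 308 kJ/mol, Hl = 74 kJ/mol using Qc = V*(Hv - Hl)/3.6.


Qc = 123 * (308 - 74) / 3.6 = 123 * 234 / 3.6 = 7995

7995 kW


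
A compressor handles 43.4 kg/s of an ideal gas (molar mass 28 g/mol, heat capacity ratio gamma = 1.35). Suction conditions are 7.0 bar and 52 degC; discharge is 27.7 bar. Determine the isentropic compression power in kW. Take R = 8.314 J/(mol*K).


Isentropic work: W = m*(gamma/(gamma-1))*(R*T1/MW)*((P2/P1)^((gamma-1)/gamma) - 1)
T1 = 52 + 273.15 = 325.15 K
Pressure ratio = 27.7 / 7.0 = 3.95714
Exponent = (1.35 - 1)/1.35 = 0.259259
(P2/P1)^exp - 1 = 3.95714^0.259259 - 1 = 0.428488
W = 43.4 * 1.35 / 0.35 * 8.314 * 325.15 / 28 * 0.428488 = 6925

6925 kW


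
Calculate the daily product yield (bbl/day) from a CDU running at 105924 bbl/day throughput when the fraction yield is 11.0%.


Crude throughput = 105924 bbl/day
Fraction yield = 11.0%
yield = throughput * fraction / 100
yield = 105924 * 11.0 / 100 = 11651.64

11651.64 bbl/day


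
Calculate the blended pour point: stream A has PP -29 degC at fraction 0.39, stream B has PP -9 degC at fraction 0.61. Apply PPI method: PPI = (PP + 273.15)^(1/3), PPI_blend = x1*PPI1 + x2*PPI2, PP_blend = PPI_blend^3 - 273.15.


PPI_1 = (-29 + 273.15)^(1/3) = 6.25008
PPI_2 = (-9 + 273.15)^(1/3) = 6.416283
PPI_blend = 0.39 * 6.25008 + 0.61 * 6.416283 = 6.351464
PP_blend = 6.351464^3 - 273.15 = 256.225 - 273.15 = -16.92

-16.92 degC


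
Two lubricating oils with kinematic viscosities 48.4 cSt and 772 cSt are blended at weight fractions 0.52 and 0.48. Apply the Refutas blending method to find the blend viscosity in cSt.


Refutas method: VBN_i = 14.534*ln(ln(visc_i + 0.8)) + 10.975, blended linearly by mass fraction; since VBN is linear in VBI_i = ln(ln(visc_i + 0.8)) and the fractions sum to 1, blend VBI directly: visc = exp(exp(VBI_blend)) - 0.8
VBI_1 = ln(ln(48.4 + 0.8)) = 1.35992
VBI_2 = ln(ln(772 + 0.8)) = 1.89462
VBI_blend = 0.52 * 1.35992 + 0.48 * 1.89462 = 1.61658
visc_blend = exp(exp(1.61658)) - 0.8 = 153.0

153.0 cSt


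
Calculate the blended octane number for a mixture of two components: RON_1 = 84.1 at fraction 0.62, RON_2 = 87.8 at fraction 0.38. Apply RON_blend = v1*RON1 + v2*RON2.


Linear blending: RON_blend = sum(vi * RONi)
Contribution 1: 0.62 * 84.1 = 52.142
Contribution 2: 0.38 * 87.8 = 33.364
RON_blend = 52.142 + 33.364 = 85.506

85.506


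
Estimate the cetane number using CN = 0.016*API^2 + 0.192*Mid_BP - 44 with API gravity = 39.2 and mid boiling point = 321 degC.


CN = 0.016 * 39.2^2 + 0.192 * 321 - 44
CN = 24.58624 + 61.632 - 44 = 42.21824

42.21824


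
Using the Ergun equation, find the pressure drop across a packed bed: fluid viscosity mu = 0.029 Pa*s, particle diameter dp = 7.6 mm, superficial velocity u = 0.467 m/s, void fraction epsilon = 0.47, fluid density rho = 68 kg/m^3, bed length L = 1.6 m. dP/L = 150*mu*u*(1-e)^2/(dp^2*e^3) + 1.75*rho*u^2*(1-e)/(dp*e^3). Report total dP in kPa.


dp = 7.6 mm = 0.0076 m
Viscous term = 150*0.029*0.467*(1-0.47)^2 / (0.0076^2*0.47^3) = 95156.2
Inertial term = 1.75*68*0.467^2*(1-0.47) / (0.0076*0.47^3) = 17432.1
dP/L = 95156.2 + 17432.1 = 112588 Pa/m
dP = 112588 * 1.6 / 1000 = 180.1 kPa

180.1 kPa


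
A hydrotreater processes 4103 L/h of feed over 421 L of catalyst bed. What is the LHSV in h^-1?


LHSV = volumetric feed rate / catalyst volume
= 4103 L/h / 421 L
= 9.746 h^-1

9.746 h^-1


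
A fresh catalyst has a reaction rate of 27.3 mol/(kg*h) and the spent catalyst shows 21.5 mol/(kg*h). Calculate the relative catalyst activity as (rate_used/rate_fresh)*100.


Activity (%) = (rate_used / rate_fresh) * 100
rate_used = 21.5, rate_fresh = 27.3
= (21.5 / 27.3) * 100
= 0.7875 * 100 = 78.75

78.75 %


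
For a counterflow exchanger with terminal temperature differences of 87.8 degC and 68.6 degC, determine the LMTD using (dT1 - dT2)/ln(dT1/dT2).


LMTD = (dT1 - dT2) / ln(dT1/dT2)
= (87.8 - 68.6) / ln(87.8 / 68.6) = 19.2 / 0.246769 = 77.81

77.81 degC


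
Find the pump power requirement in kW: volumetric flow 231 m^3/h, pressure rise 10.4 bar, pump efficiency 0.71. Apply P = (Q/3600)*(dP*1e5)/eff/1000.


Q = 231 / 3600 = 0.0641667 m^3/s
P = 0.0641667 * (10.4 * 1e5) / 0.71 / 1000 = 93.99

93.99 kW


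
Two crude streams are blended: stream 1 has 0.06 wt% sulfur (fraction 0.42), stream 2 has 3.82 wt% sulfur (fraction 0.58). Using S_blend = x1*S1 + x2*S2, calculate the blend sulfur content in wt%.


Linear sulfur blending: S_blend = x1*S1 + x2*S2
Contribution 1: 0.42 * 0.06 = 0.0252 wt%
Contribution 2: 0.58 * 3.82 = 2.2156 wt%
S_blend = 0.0252 + 2.2156 = 2.2408

2.2408 wt%


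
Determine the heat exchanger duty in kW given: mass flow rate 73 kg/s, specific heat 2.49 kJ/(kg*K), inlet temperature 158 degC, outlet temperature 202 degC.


Q = m_dot * cp * delta_T
delta_T = 202 - 158 = 44 K
Q = 73 * 2.49 * 44
= 181.77 * 44
= 7997.88 kW

7997.88 kW


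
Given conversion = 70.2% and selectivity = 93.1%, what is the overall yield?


Overall yield = conversion (%) * selectivity (%) / 100
Conversion = 70.2%, Selectivity = 93.1%
Y = 70.2 * 93.1 / 100
= 65.3562 %

65.3562 %


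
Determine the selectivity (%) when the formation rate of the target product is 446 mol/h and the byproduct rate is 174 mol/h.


Selectivity = desired / (desired + undesired) * 100
Total products = 446 + 174 = 620 mol/h
S = 446 / 620 * 100
= 0.7194 * 100
= 71.94 %

71.94 %


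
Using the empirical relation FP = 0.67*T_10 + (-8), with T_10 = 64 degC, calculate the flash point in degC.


FP = 0.67 * 64 + (-8) = 34.88

34.88 degC


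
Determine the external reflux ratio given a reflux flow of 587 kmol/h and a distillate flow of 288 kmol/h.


Reflux ratio definition: R = L / D (liquid returned / distillate withdrawn)
L = 587 kmol/h, D = 288 kmol/h
R = 587 / 288 = 2.038

2.038


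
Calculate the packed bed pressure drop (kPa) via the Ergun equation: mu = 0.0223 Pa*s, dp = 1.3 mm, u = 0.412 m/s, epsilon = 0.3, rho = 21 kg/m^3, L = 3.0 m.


dp = 1.3 mm = 0.0013 m
Viscous term = 150*0.0223*0.412*(1-0.3)^2 / (0.0013^2*0.3^3) = 14799200
Inertial term = 1.75*21*0.412^2*(1-0.3) / (0.0013*0.3^3) = 124406
dP/L = 14799200 + 124406 = 14923600 Pa/m
dP = 14923600 * 3.0 / 1000 = 44770 kPa

44770 kPa


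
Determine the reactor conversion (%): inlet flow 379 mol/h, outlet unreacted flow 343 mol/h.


X = (F_in - F_out) / F_in * 100
Moles reacted = 379 - 343 = 36
X = 36 / 379 * 100
= 0.09499 * 100
= 9.499 %

9.499 %


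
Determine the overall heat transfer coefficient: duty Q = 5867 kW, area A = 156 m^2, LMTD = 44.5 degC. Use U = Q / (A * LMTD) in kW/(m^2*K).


From Q = U*A*LMTD, U = Q / (A * LMTD)
U = 5867 / (156 * 44.5) = 5867 / 6942 = 0.8451

0.8451 kW/(m^2*K)


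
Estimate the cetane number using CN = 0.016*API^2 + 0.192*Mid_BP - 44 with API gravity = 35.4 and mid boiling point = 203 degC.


CN = 0.016 * 35.4^2 + 0.192 * 203 - 44
CN = 20.05056 + 38.976 - 44 = 15.02656

15.02656


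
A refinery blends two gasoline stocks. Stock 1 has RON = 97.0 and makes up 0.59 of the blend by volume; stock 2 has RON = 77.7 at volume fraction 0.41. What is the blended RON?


Linear blending: RON_blend = sum(vi * RONi)
Contribution 1: 0.59 * 97.0 = 57.23
Contribution 2: 0.41 * 77.7 = 31.857
RON_blend = 57.23 + 31.857 = 89.087

89.087


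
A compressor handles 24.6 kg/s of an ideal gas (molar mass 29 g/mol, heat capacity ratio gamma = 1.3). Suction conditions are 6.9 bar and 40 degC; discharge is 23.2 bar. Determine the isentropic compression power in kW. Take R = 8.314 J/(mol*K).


Isentropic work: W = m*(gamma/(gamma-1))*(R*T1/MW)*((P2/P1)^((gamma-1)/gamma) - 1)
T1 = 40 + 273.15 = 313.15 K
Pressure ratio = 23.2 / 6.9 = 3.36232
Exponent = (1.3 - 1)/1.3 = 0.230769
(P2/P1)^exp - 1 = 3.36232^0.230769 - 1 = 0.322915
W = 24.6 * 1.3 / 0.3 * 8.314 * 313.15 / 29 * 0.322915 = 3090

3090 kW


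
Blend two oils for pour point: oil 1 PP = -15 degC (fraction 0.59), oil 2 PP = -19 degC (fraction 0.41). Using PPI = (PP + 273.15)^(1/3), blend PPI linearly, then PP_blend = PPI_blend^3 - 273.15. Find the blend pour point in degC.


PPI_1 = (-15 + 273.15)^(1/3) = 6.36733
PPI_2 = (-19 + 273.15)^(1/3) = 6.334272
PPI_blend = 0.59 * 6.36733 + 0.41 * 6.334272 = 6.353776
PP_blend = 6.353776^3 - 273.15 = 256.5049 - 273.15 = -16.65

-16.65 degC
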